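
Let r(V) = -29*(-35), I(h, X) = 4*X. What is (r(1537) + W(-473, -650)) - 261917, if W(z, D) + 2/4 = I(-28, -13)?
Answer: -521909/2 ≈ -2.6095e+5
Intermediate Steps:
W(z, D) = -105/2 (W(z, D) = -½ + 4*(-13) = -½ - 52 = -105/2)
r(V) = 1015
(r(1537) + W(-473, -650)) - 261917 = (1015 - 105/2) - 261917 = 1925/2 - 261917 = -521909/2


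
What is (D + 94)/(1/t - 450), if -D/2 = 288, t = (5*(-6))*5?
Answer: 72300/67501 ≈ 1.0711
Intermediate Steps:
t = -150 (t = -30*5 = -150)
D = -576 (D = -2*288 = -576)
(D + 94)/(1/t - 450) = (-576 + 94)/(1/(-150) - 450) = -482/(-1/150 - 450) = -482/(-67501/150) = -482*(-150/67501) = 72300/67501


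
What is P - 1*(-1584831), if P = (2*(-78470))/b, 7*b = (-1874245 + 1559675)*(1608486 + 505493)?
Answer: 15055767125563393/9499919629 ≈ 1.5848e+6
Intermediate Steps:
b = -94999196290 (b = ((-1874245 + 1559675)*(1608486 + 505493))/7 = (-314570*2113979)/7 = (⅐)*(-664994374030) = -94999196290)
P = 15694/9499919629 (P = (2*(-78470))/(-94999196290) = -156940*(-1/94999196290) = 15694/9499919629 ≈ 1.6520e-6)
P - 1*(-1584831) = 15694/9499919629 - 1*(-1584831) = 15694/9499919629 + 1584831 = 15055767125563393/9499919629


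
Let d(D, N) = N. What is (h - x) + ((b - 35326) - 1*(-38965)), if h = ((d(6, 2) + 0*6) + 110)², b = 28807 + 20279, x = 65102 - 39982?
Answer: 40149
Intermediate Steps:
x = 25120
b = 49086
h = 12544 (h = ((2 + 0*6) + 110)² = ((2 + 0) + 110)² = (2 + 110)² = 112² = 12544)
(h - x) + ((b - 35326) - 1*(-38965)) = (12544 - 1*25120) + ((49086 - 35326) - 1*(-38965)) = (12544 - 25120) + (13760 + 38965) = -12576 + 52725 = 40149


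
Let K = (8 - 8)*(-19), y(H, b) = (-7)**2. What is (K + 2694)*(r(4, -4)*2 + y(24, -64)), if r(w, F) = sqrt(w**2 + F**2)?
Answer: 132006 + 21552*sqrt(2) ≈ 1.6249e+5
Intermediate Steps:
y(H, b) = 49
r(w, F) = sqrt(F**2 + w**2)
K = 0 (K = 0*(-19) = 0)
(K + 2694)*(r(4, -4)*2 + y(24, -64)) = (0 + 2694)*(sqrt((-4)**2 + 4**2)*2 + 49) = 2694*(sqrt(16 + 16)*2 + 49) = 2694*(sqrt(32)*2 + 49) = 2694*((4*sqrt(2))*2 + 49) = 2694*(8*sqrt(2) + 49) = 2694*(49 + 8*sqrt(2)) = 132006 + 21552*sqrt(2)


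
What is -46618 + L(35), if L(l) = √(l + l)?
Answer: -46618 + √70 ≈ -46610.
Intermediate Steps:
L(l) = √2*√l (L(l) = √(2*l) = √2*√l)
-46618 + L(35) = -46618 + √2*√35 = -46618 + √70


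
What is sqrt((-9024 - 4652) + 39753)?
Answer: sqrt(26077) ≈ 161.48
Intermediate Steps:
sqrt((-9024 - 4652) + 39753) = sqrt(-13676 + 39753) = sqrt(26077)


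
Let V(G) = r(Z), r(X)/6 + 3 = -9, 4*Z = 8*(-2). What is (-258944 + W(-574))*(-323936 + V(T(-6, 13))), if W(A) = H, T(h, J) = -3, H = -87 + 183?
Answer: 83868822784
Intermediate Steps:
H = 96
W(A) = 96
Z = -4 (Z = (8*(-2))/4 = (¼)*(-16) = -4)
r(X) = -72 (r(X) = -18 + 6*(-9) = -18 - 54 = -72)
V(G) = -72
(-258944 + W(-574))*(-323936 + V(T(-6, 13))) = (-258944 + 96)*(-323936 - 72) = -258848*(-324008) = 83868822784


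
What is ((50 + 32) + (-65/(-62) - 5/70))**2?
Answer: 324216036/47089 ≈ 6885.2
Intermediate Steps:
((50 + 32) + (-65/(-62) - 5/70))**2 = (82 + (-65*(-1/62) - 5*1/70))**2 = (82 + (65/62 - 1/14))**2 = (82 + 212/217)**2 = (18006/217)**2 = 324216036/47089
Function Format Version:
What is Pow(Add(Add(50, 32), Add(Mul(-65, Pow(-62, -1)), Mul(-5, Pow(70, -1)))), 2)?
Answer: Rational(324216036, 47089) ≈ 6885.2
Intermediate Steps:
Pow(Add(Add(50, 32), Add(Mul(-65, Pow(-62, -1)), Mul(-5, Pow(70, -1)))), 2) = Pow(Add(82, Add(Mul(-65, Rational(-1, 62)), Mul(-5, Rational(1, 70)))), 2) = Pow(Add(82, Add(Rational(65, 62), Rational(-1, 14))), 2) = Pow(Add(82, Rational(212, 217)), 2) = Pow(Rational(18006, 217), 2) = Rational(324216036, 47089)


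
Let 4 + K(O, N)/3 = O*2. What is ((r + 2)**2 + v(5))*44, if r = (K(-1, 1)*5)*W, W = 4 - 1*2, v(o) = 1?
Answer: 1394140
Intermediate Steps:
W = 2 (W = 4 - 2 = 2)
K(O, N) = -12 + 6*O (K(O, N) = -12 + 3*(O*2) = -12 + 3*(2*O) = -12 + 6*O)
r = -180 (r = ((-12 + 6*(-1))*5)*2 = ((-12 - 6)*5)*2 = -18*5*2 = -90*2 = -180)
((r + 2)**2 + v(5))*44 = ((-180 + 2)**2 + 1)*44 = ((-178)**2 + 1)*44 = (31684 + 1)*44 = 31685*44 = 1394140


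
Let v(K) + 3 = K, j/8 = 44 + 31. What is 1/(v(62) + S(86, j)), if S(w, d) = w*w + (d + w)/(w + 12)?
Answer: 1/7462 ≈ 0.00013401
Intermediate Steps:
j = 600 (j = 8*(44 + 31) = 8*75 = 600)
v(K) = -3 + K
S(w, d) = w² + (d + w)/(12 + w)
1/(v(62) + S(86, j)) = 1/((-3 + 62) + (600 + 86 + 86³ + 12*86²)/(12 + 86)) = 1/(59 + (600 + 86 + 636056 + 12*7396)/98) = 1/(59 + (600 + 86 + 636056 + 88752)/98) = 1/(59 + (1/98)*725494) = 1/(59 + 7403) = 1/7462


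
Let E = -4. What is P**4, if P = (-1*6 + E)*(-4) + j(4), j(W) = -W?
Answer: 1679616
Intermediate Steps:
P = 36 (P = (-1*6 - 4)*(-4) - 1*4 = (-6 - 4)*(-4) - 4 = -10*(-4) - 4 = 40 - 4 = 36)
P**4 = 36**4 = 1679616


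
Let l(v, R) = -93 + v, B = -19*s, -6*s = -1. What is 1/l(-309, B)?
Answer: -1/402 ≈ -0.0024876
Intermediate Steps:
s = 1/6 (s = -1/6*(-1) = 1/6 ≈ 0.16667)
B = -19/6 (B = -19*1/6 = -19/6 ≈ -3.1667)
1/l(-309, B) = 1/(-93 - 309) = 1/(-402) = -1/402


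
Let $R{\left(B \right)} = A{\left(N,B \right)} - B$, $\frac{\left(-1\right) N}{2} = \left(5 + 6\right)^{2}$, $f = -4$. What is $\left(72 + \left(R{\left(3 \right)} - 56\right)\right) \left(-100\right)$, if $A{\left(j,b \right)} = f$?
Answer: $-900$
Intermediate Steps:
$N = -242$ ($N = - 2 \left(5 + 6\right)^{2} = - 2 \cdot 11^{2} = \left(-2\right) 121 = -242$)
$A{\left(j,b \right)} = -4$
$R{\left(B \right)} = -4 - B$
$\left(72 + \left(R{\left(3 \right)} - 56\right)\right) \left(-100\right) = \left(72 - 63\right) \left(-100\right) = 9 \left(-100\right) = -900$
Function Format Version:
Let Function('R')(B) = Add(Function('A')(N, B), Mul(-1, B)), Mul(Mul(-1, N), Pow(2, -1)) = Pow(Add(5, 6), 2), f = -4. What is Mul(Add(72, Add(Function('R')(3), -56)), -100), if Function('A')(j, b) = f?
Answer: -900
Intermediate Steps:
N = -242 (N = Mul(-2, Pow(Add(5, 6), 2)) = Mul(-2, Pow(11, 2)) = Mul(-2, 121) = -242)
Function('A')(j, b) = -4
Function('R')(B) = Add(-4, Mul(-1, B))
Mul(Add(72, Add(Function('R')(3), -56)), -100) = Mul(Add(72, Add(Add(-4, Mul(-1, 3)), -56)), -100) = Mul(Add(72, Add(Add(-4, -3), -56)), -100) = Mul(Add(72, Add(-7, -56)), -100) = Mul(Add(72, -63), -100) = Mul(9, -100) = -900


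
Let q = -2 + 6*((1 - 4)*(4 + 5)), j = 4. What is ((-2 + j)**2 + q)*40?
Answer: -6400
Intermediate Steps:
q = -164 (q = -2 + 6*(-3*9) = -2 + 6*(-27) = -2 - 162 = -164)
((-2 + j)**2 + q)*40 = ((-2 + 4)**2 - 164)*40 = (2**2 - 164)*40 = (4 - 164)*40 = -160*40 = -6400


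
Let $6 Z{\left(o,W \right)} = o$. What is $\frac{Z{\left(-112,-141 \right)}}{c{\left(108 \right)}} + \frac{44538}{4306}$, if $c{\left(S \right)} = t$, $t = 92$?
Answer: $\frac{1506419}{148557} \approx 10.14$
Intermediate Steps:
$Z{\left(o,W \right)} = \frac{o}{6}$
$c{\left(S \right)} = 92$
$\frac{Z{\left(-112,-141 \right)}}{c{\left(108 \right)}} + \frac{44538}{4306} = \frac{\frac{1}{6} \left(-112\right)}{92} + \frac{44538}{4306} = \left(- \frac{56}{3}\right) \frac{1}{92} + 44538 \cdot \frac{1}{4306} = - \frac{14}{69} + \frac{22269}{2153} = \frac{1506419}{148557}$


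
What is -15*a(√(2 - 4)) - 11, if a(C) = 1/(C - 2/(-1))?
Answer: (-11*√2 + 37*I)/(√2 - 2*I) ≈ -16.0 + 3.5355*I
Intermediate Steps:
a(C) = 1/(2 + C) (a(C) = 1/(C - 2*(-1)) = 1/(C + 2) = 1/(2 + C))
-15*a(√(2 - 4)) - 11 = -15/(2 + √(2 - 4)) - 11 = -15/(2 + √(-2)) - 11 = -15/(2 + I*√2) - 11 = -11 - 15/(2 + I*√2)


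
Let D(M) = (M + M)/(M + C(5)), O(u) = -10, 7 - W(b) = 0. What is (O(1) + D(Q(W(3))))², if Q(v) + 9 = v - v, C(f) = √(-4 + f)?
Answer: 961/16 ≈ 60.063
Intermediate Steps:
W(b) = 7 (W(b) = 7 - 1*0 = 7 + 0 = 7)
Q(v) = -9 (Q(v) = -9 + (v - v) = -9 + 0 = -9)
D(M) = 2*M/(1 + M) (D(M) = (M + M)/(M + √(-4 + 5)) = (2*M)/(M + √1) = (2*M)/(M + 1) = (2*M)/(1 + M) = 2*M/(1 + M))
(O(1) + D(Q(W(3))))² = (-10 + 2*(-9)/(1 - 9))² = (-10 + 2*(-9)/(-8))² = (-10 + 2*(-9)*(-⅛))² = (-10 + 9/4)² = (-31/4)² = 961/16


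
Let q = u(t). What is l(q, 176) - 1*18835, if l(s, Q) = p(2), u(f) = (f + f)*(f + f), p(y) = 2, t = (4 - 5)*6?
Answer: -18833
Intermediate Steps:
t = -6 (t = -1*6 = -6)
u(f) = 4*f² (u(f) = (2*f)*(2*f) = 4*f²)
q = 144 (q = 4*(-6)² = 4*36 = 144)
l(s, Q) = 2
l(q, 176) - 1*18835 = 2 - 1*18835 = 2 - 18835 = -18833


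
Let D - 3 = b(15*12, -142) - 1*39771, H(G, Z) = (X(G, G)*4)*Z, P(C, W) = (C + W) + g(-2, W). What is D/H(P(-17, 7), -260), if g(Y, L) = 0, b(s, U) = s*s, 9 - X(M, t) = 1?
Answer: 921/1040 ≈ 0.88558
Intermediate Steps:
X(M, t) = 8 (X(M, t) = 9 - 1*1 = 9 - 1 = 8)
b(s, U) = s**2
P(C, W) = C + W (P(C, W) = (C + W) + 0 = C + W)
H(G, Z) = 32*Z (H(G, Z) = (8*4)*Z = 32*Z)
D = -7368 (D = 3 + ((15*12)**2 - 1*39771) = 3 + (180**2 - 39771) = 3 + (32400 - 39771) = 3 - 7371 = -7368)
D/H(P(-17, 7), -260) = -7368/(32*(-260)) = -7368/(-8320) = -7368*(-1/8320) = 921/1040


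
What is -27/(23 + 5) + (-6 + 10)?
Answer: 85/28 ≈ 3.0357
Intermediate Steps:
-27/(23 + 5) + (-6 + 10) = -27/28 + 4 = 85/28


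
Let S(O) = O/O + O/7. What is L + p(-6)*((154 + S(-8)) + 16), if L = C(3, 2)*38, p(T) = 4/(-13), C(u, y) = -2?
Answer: -11672/91 ≈ -128.26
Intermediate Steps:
S(O) = 1 + O/7 (S(O) = 1 + O*(1/7) = 1 + O/7)
p(T) = -4/13 (p(T) = 4*(-1/13) = -4/13)
L = -76 (L = -2*38 = -76)
L + p(-6)*((154 + S(-8)) + 16) = -76 - 4*((154 + (1 + (1/7)*(-8))) + 16)/13 = -76 - 4*((154 + (1 - 8/7)) + 16)/13 = -76 - 4*((154 - 1/7) + 16)/13 = -76 - 4*(1077/7 + 16)/13 = -76 - 4/13*1189/7 = -76 - 4756/91 = -11672/91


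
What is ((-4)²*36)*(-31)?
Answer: -17856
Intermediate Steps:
((-4)²*36)*(-31) = (16*36)*(-31) = 576*(-31) = -17856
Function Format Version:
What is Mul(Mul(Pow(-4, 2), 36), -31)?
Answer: -17856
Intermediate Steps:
Mul(Mul(Pow(-4, 2), 36), -31) = Mul(Mul(16, 36), -31) = Mul(576, -31) = -17856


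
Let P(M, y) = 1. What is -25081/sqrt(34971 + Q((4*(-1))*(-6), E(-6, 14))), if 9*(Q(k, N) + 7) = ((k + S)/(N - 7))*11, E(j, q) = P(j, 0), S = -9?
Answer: -75243*sqrt(1258594)/629297 ≈ -134.14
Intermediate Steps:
E(j, q) = 1
Q(k, N) = -7 + 11*(-9 + k)/(9*(-7 + N)) (Q(k, N) = -7 + (((k - 9)/(N - 7))*11)/9 = -7 + (((-9 + k)/(-7 + N))*11)/9 = -7 + (11*(-9 + k)/(-7 + N))/9 = -7 + 11*(-9 + k)/(9*(-7 + N)))
-25081/sqrt(34971 + Q((4*(-1))*(-6), E(-6, 14))) = -25081/sqrt(34971 + (342 - 63*1 + 11*((4*(-1))*(-6)))/(9*(-7 + 1))) = -25081/sqrt(34971 + (1/9)*(342 - 63 + 11*(-4*(-6)))/(-6)) = -25081/sqrt(34971 + (1/9)*(-1/6)*(342 - 63 + 11*24)) = -25081/sqrt(34971 + (1/9)*(-1/6)*(342 - 63 + 264)) = -25081/sqrt(34971 + (1/9)*(-1/6)*543) = -25081/sqrt(34971 - 181/18) = -25081*3*sqrt(1258594)/629297 = -75243*sqrt(1258594)/629297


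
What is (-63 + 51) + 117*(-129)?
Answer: -15105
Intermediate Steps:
(-63 + 51) + 117*(-129) = -12 - 15093 = -15105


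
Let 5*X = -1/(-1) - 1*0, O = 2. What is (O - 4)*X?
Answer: -⅖ ≈ -0.40000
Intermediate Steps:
X = ⅕ (X = (-1/(-1) - 1*0)/5 = (-1*(-1) + 0)/5 = (1 + 0)/5 = (⅕)*1 = ⅕ ≈ 0.20000)
(O - 4)*X = (2 - 4)*(⅕) = -2*⅕ = -⅖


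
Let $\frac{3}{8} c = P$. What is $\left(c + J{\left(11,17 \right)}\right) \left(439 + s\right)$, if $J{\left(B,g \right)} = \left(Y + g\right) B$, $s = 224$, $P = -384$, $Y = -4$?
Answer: $-584103$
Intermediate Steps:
$J{\left(B,g \right)} = B \left(-4 + g\right)$ ($J{\left(B,g \right)} = \left(-4 + g\right) B = B \left(-4 + g\right)$)
$c = -1024$ ($c = \frac{8}{3} \left(-384\right) = -1024$)
$\left(c + J{\left(11,17 \right)}\right) \left(439 + s\right) = \left(-1024 + 11 \left(-4 + 17\right)\right) \left(439 + 224\right) = \left(-1024 + 11 \cdot 13\right) 663 = \left(-1024 + 143\right) 663 = \left(-881\right) 663 = -584103$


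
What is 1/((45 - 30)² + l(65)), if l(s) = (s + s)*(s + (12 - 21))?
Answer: 1/7505 ≈ 0.00013324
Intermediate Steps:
l(s) = 2*s*(-9 + s) (l(s) = (2*s)*(s - 9) = (2*s)*(-9 + s) = 2*s*(-9 + s))
1/((45 - 30)² + l(65)) = 1/((45 - 30)² + 2*65*(-9 + 65)) = 1/(15² + 2*65*56) = 1/(225 + 7280) = 1/7505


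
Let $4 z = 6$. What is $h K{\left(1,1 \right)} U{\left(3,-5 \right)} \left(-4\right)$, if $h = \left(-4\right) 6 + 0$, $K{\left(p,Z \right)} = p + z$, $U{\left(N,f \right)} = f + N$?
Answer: $-480$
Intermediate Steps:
$z = \frac{3}{2}$ ($z = \frac{1}{4} \cdot 6 = \frac{3}{2} \approx 1.5$)
$U{\left(N,f \right)} = N + f$
$K{\left(p,Z \right)} = \frac{3}{2} + p$ ($K{\left(p,Z \right)} = p + \frac{3}{2} = \frac{3}{2} + p$)
$h = -24$ ($h = -24 + 0 = -24$)
$h K{\left(1,1 \right)} U{\left(3,-5 \right)} \left(-4\right) = - 24 \left(\frac{3}{2} + 1\right) \left(3 - 5\right) \left(-4\right) = \left(-24\right) \frac{5}{2} \left(\left(-2\right) \left(-4\right)\right) = \left(-60\right) 8 = -480$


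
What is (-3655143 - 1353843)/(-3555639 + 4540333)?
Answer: -2504493/492347 ≈ -5.0868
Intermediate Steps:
(-3655143 - 1353843)/(-3555639 + 4540333) = -5008986/984694 = -5008986*1/984694 = -2504493/492347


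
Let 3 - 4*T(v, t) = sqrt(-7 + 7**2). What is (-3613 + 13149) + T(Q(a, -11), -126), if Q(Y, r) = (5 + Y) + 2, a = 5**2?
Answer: 38147/4 - sqrt(42)/4 ≈ 9535.1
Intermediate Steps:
a = 25
Q(Y, r) = 7 + Y
T(v, t) = 3/4 - sqrt(42)/4 (T(v, t) = 3/4 - sqrt(-7 + 7**2)/4 = 3/4 - sqrt(-7 + 49)/4 = 3/4 - sqrt(42)/4)
(-3613 + 13149) + T(Q(a, -11), -126) = (-3613 + 13149) + (3/4 - sqrt(42)/4) = 9536 + (3/4 - sqrt(42)/4) = 38147/4 - sqrt(42)/4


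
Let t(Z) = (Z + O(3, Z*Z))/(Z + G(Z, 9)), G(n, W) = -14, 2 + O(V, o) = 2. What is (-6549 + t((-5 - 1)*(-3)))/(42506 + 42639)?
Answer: -13089/170290 ≈ -0.076863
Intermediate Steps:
O(V, o) = 0 (O(V, o) = -2 + 2 = 0)
t(Z) = Z/(-14 + Z) (t(Z) = (Z + 0)/(Z - 14) = Z/(-14 + Z))
(-6549 + t((-5 - 1)*(-3)))/(42506 + 42639) = (-6549 + ((-5 - 1)*(-3))/(-14 + (-5 - 1)*(-3)))/(42506 + 42639) = (-6549 + (-6*(-3))/(-14 - 6*(-3)))/85145 = (-6549 + 18/(-14 + 18))*(1/85145) = (-6549 + 18/4)*(1/85145) = (-6549 + 18*(¼))*(1/85145) = (-6549 + 9/2)*(1/85145) = -13089/2*1/85145 = -13089/170290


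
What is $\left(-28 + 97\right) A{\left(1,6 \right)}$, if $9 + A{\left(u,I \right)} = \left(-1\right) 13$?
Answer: $-1518$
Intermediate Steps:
$A{\left(u,I \right)} = -22$ ($A{\left(u,I \right)} = -9 - 13 = -22$)
$\left(-28 + 97\right) A{\left(1,6 \right)} = \left(-28 + 97\right) \left(-22\right) = 69 \left(-22\right) = -1518$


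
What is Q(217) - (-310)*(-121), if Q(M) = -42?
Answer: -37552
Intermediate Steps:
Q(217) - (-310)*(-121) = -42 - (-310)*(-121) = -42 - 1*37510 = -42 - 37510 = -37552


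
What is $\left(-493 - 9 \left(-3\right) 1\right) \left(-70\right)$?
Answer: $32620$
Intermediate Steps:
$\left(-493 - 9 \left(-3\right) 1\right) \left(-70\right) = \left(-493 - \left(-27\right) 1\right) \left(-70\right) = \left(-493 - -27\right) \left(-70\right) = \left(-493 + 27\right) \left(-70\right) = \left(-466\right) \left(-70\right) = 32620$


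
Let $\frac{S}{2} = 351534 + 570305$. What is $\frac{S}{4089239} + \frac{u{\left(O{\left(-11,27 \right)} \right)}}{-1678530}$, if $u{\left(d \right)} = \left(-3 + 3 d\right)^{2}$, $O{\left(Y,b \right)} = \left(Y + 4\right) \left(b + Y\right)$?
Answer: $\frac{124987114201}{326852873270} \approx 0.3824$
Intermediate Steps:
$O{\left(Y,b \right)} = \left(4 + Y\right) \left(Y + b\right)$
$S = 1843678$ ($S = 2 \left(351534 + 570305\right) = 2 \cdot 921839 = 1843678$)
$\frac{S}{4089239} + \frac{u{\left(O{\left(-11,27 \right)} \right)}}{-1678530} = \frac{1843678}{4089239} + \frac{9 \left(-1 + \left(\left(-11\right)^{2} + 4 \left(-11\right) + 4 \cdot 27 - 297\right)\right)^{2}}{-1678530} = 1843678 \cdot \frac{1}{4089239} + 9 \left(-1 + \left(121 - 44 + 108 - 297\right)\right)^{2} \left(- \frac{1}{1678530}\right) = \frac{1843678}{4089239} + 9 \left(-1 - 112\right)^{2} \left(- \frac{1}{1678530}\right) = \frac{1843678}{4089239} + 9 \left(-113\right)^{2} \left(- \frac{1}{1678530}\right) = \frac{1843678}{4089239} + 9 \cdot 12769 \left(- \frac{1}{1678530}\right) = \frac{1843678}{4089239} + 114921 \left(- \frac{1}{1678530}\right) = \frac{1843678}{4089239} - \frac{38307}{559510} = \frac{124987114201}{326852873270}$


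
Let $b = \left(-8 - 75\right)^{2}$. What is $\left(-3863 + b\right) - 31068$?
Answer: $-28042$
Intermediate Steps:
$b = 6889$ ($b = \left(-8 - 75\right)^{2} = \left(-83\right)^{2} = 6889$)
$\left(-3863 + b\right) - 31068 = \left(-3863 + 6889\right) - 31068 = 3026 - 31068 = -28042$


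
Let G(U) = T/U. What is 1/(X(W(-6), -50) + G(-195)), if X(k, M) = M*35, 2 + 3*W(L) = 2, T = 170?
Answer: -39/68284 ≈ -0.00057114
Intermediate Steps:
G(U) = 170/U
W(L) = 0 (W(L) = -⅔ + (⅓)*2 = -⅔ + ⅔ = 0)
X(k, M) = 35*M
1/(X(W(-6), -50) + G(-195)) = 1/(35*(-50) + 170/(-195)) = 1/(-1750 + 170*(-1/195)) = 1/(-1750 - 34/39) = 1/(-68284/39) = -39/68284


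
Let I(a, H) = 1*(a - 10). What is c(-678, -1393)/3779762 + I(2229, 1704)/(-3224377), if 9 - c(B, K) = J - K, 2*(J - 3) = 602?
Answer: -6915020127/6093688829137 ≈ -0.0011348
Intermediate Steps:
J = 304 (J = 3 + (½)*602 = 3 + 301 = 304)
I(a, H) = -10 + a (I(a, H) = 1*(-10 + a) = -10 + a)
c(B, K) = -295 + K (c(B, K) = 9 - (304 - K) = 9 + (-304 + K) = -295 + K)
c(-678, -1393)/3779762 + I(2229, 1704)/(-3224377) = (-295 - 1393)/3779762 + (-10 + 2229)/(-3224377) = -1688*1/3779762 + 2219*(-1/3224377) = -844/1889881 - 2219/3224377 = -6915020127/6093688829137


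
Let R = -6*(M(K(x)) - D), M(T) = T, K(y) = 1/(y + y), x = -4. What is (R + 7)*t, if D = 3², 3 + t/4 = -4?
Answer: -1729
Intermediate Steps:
K(y) = 1/(2*y)
t = -28 (t = -12 + 4*(-4) = -12 - 16 = -28)
D = 9
R = 219/4 (R = -6*((½)/(-4) - 1*9) = -6*((½)*(-¼) - 9) = -6*(-⅛ - 9) = -6*(-73/8) = 219/4 ≈ 54.750)
(R + 7)*t = (219/4 + 7)*(-28) = (247/4)*(-28) = -1729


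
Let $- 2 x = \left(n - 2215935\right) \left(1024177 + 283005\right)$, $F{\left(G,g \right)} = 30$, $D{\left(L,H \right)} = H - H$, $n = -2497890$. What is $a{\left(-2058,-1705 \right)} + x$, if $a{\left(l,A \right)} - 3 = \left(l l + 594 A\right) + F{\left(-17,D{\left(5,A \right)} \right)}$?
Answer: $3080916818202$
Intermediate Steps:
$D{\left(L,H \right)} = 0$
$a{\left(l,A \right)} = 33 + l^{2} + 594 A$ ($a{\left(l,A \right)} = 3 + \left(\left(l l + 594 A\right) + 30\right) = 3 + \left(\left(l^{2} + 594 A\right) + 30\right) = 3 + \left(30 + l^{2} + 594 A\right) = 33 + l^{2} + 594 A$)
$x = 3080913595575$ ($x = - \frac{\left(-2497890 - 2215935\right) \left(1024177 + 283005\right)}{2} = - \frac{\left(-4713825\right) 1307182}{2} = \left(- \frac{1}{2}\right) \left(-6161827191150\right) = 3080913595575$)
$a{\left(-2058,-1705 \right)} + x = \left(33 + \left(-2058\right)^{2} + 594 \left(-1705\right)\right) + 3080913595575 = \left(33 + 4235364 - 1012770\right) + 3080913595575 = 3222627 + 3080913595575 = 3080916818202$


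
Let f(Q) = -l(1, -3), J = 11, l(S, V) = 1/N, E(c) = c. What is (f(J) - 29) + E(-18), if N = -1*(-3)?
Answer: -142/3 ≈ -47.333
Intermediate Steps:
N = 3
l(S, V) = ⅓ (l(S, V) = 1/3 = ⅓)
f(Q) = -⅓ (f(Q) = -1*⅓ = -⅓)
(f(J) - 29) + E(-18) = (-⅓ - 29) - 18 = -88/3 - 18 = -142/3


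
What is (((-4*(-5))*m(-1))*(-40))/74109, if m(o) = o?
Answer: 800/74109 ≈ 0.010795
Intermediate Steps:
(((-4*(-5))*m(-1))*(-40))/74109 = ((-4*(-5)*(-1))*(-40))/74109 = ((20*(-1))*(-40))*(1/74109) = -20*(-40)*(1/74109) = 800*(1/74109) = 800/74109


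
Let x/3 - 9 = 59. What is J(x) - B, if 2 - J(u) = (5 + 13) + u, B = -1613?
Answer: 1393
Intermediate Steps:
x = 204 (x = 27 + 3*59 = 27 + 177 = 204)
J(u) = -16 - u (J(u) = 2 - ((5 + 13) + u) = 2 - (18 + u) = 2 + (-18 - u) = -16 - u)
J(x) - B = (-16 - 1*204) - 1*(-1613) = (-16 - 204) + 1613 = -220 + 1613 = 1393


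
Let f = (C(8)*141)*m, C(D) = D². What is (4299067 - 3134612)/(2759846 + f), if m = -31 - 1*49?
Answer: 1164455/2037926 ≈ 0.57139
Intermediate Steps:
m = -80 (m = -31 - 49 = -80)
f = -721920 (f = (8²*141)*(-80) = (64*141)*(-80) = 9024*(-80) = -721920)
(4299067 - 3134612)/(2759846 + f) = (4299067 - 3134612)/(2759846 - 721920) = 1164455/2037926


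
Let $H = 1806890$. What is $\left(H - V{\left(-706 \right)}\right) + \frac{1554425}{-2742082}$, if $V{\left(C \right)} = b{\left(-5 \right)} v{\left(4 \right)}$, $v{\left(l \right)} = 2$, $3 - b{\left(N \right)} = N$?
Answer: $\frac{4954595117243}{2742082} \approx 1.8069 \cdot 10^{6}$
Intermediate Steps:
$b{\left(N \right)} = 3 - N$
$V{\left(C \right)} = 16$ ($V{\left(C \right)} = \left(3 - -5\right) 2 = \left(3 + 5\right) 2 = 8 \cdot 2 = 16$)
$\left(H - V{\left(-706 \right)}\right) + \frac{1554425}{-2742082} = \left(1806890 - 16\right) + \frac{1554425}{-2742082} = \left(1806890 - 16\right) + 1554425 \left(- \frac{1}{2742082}\right) = 1806874 - \frac{1554425}{2742082} = \frac{4954595117243}{2742082}$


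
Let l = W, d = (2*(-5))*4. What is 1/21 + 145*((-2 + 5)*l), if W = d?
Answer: -365399/21 ≈ -17400.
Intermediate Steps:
d = -40 (d = -10*4 = -40)
W = -40
l = -40
1/21 + 145*((-2 + 5)*l) = 1/21 + 145*((-2 + 5)*(-40)) = 1/21 + 145*(3*(-40)) = 1/21 + 145*(-120) = 1/21 - 17400 = -365399/21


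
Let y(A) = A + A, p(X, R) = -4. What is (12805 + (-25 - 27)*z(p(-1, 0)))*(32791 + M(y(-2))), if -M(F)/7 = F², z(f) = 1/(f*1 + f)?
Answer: 837334017/2 ≈ 4.1867e+8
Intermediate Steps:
y(A) = 2*A
z(f) = 1/(2*f) (z(f) = 1/(f + f) = 1/(2*f))
M(F) = -7*F²
(12805 + (-25 - 27)*z(p(-1, 0)))*(32791 + M(y(-2))) = (12805 + (-25 - 27)*((½)/(-4)))*(32791 - 7*(2*(-2))²) = (12805 - 26*(-1)/4)*(32791 - 7*(-4)²) = (12805 - 52*(-⅛))*(32791 - 7*16) = (12805 + 13/2)*(32791 - 112) = (25623/2)*32679 = 837334017/2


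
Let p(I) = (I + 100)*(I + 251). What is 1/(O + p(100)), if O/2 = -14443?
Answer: 1/41314 ≈ 2.4205e-5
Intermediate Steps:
O = -28886 (O = 2*(-14443) = -28886)
p(I) = (100 + I)*(251 + I)
1/(O + p(100)) = 1/(-28886 + (25100 + 100² + 351*100)) = 1/(-28886 + (25100 + 10000 + 35100)) = 1/(-28886 + 70200) = 1/41314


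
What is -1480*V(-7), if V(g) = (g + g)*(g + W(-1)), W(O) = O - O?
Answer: -145040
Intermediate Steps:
W(O) = 0
V(g) = 2*g² (V(g) = (g + g)*(g + 0) = (2*g)*g = 2*g²)
-1480*V(-7) = -2960*(-7)² = -2960*49 = -1480*98 = -145040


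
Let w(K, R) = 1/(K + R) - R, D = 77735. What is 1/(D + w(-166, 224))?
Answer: 58/4495639 ≈ 1.2901e-5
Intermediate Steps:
1/(D + w(-166, 224)) = 1/(77735 + (1 - 1*224² - 1*(-166)*224)/(-166 + 224)) = 1/(77735 + (1 - 1*50176 + 37184)/58) = 1/(77735 + (1 - 50176 + 37184)/58) = 1/(77735 + (1/58)*(-12991)) = 1/(77735 - 12991/58) = 1/(4495639/58) = 58/4495639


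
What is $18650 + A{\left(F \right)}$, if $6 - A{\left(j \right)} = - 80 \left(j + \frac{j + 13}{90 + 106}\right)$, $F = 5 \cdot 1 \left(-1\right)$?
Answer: $\frac{894704}{49} \approx 18259.0$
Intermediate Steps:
$F = -5$ ($F = 5 \left(-1\right) = -5$)
$A{\left(j \right)} = \frac{554}{49} + \frac{3940 j}{49}$ ($A{\left(j \right)} = 6 - - 80 \left(j + \frac{j + 13}{90 + 106}\right) = 6 - - 80 \left(j + \frac{13 + j}{196}\right) = 6 - - 80 \left(j + \left(13 + j\right) \frac{1}{196}\right) = 6 - - 80 \left(j + \left(\frac{13}{196} + \frac{j}{196}\right)\right) = 6 - - 80 \left(\frac{13}{196} + \frac{197 j}{196}\right) = 6 - \left(- \frac{260}{49} - \frac{3940 j}{49}\right) = 6 + \left(\frac{260}{49} + \frac{3940 j}{49}\right) = \frac{554}{49} + \frac{3940 j}{49}$)
$18650 + A{\left(F \right)} = 18650 + \left(\frac{554}{49} + \frac{3940}{49} \left(-5\right)\right) = 18650 + \left(\frac{554}{49} - \frac{19700}{49}\right) = 18650 - \frac{19146}{49} = \frac{894704}{49}$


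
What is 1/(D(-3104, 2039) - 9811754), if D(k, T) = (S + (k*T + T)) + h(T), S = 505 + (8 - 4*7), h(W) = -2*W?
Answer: -1/16142364 ≈ -6.1949e-8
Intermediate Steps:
S = 485 (S = 505 + (8 - 28) = 505 - 20 = 485)
D(k, T) = 485 - T + T*k (D(k, T) = (485 + (k*T + T)) - 2*T = (485 + (T*k + T)) - 2*T = (485 + (T + T*k)) - 2*T = (485 + T + T*k) - 2*T = 485 - T + T*k)
1/(D(-3104, 2039) - 9811754) = 1/((485 - 1*2039 + 2039*(-3104)) - 9811754) = 1/((485 - 2039 - 6329056) - 9811754) = 1/(-6330610 - 9811754) = 1/(-16142364) = -1/16142364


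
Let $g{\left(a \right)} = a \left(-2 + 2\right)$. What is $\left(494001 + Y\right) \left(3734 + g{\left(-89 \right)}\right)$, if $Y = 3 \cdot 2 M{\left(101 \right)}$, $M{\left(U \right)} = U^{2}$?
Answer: $2073142938$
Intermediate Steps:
$g{\left(a \right)} = 0$ ($g{\left(a \right)} = a 0 = 0$)
$Y = 61206$ ($Y = 3 \cdot 2 \cdot 101^{2} = 6 \cdot 10201 = 61206$)
$\left(494001 + Y\right) \left(3734 + g{\left(-89 \right)}\right) = \left(494001 + 61206\right) \left(3734 + 0\right) = 555207 \cdot 3734 = 2073142938$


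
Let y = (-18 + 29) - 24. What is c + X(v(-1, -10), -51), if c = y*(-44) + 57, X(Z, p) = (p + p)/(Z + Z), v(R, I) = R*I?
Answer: 6239/10 ≈ 623.90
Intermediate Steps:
v(R, I) = I*R
X(Z, p) = p/Z (X(Z, p) = (2*p)/((2*Z)) = (2*p)*(1/(2*Z)) = p/Z)
y = -13 (y = 11 - 24 = -13)
c = 629 (c = -13*(-44) + 57 = 572 + 57 = 629)
c + X(v(-1, -10), -51) = 629 - 51/((-10*(-1))) = 629 - 51/10 = 6239/10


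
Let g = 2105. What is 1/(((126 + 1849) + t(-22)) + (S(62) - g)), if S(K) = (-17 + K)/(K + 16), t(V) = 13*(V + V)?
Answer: -26/18237 ≈ -0.0014257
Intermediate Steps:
t(V) = 26*V (t(V) = 13*(2*V) = 26*V)
S(K) = (-17 + K)/(16 + K)
1/(((126 + 1849) + t(-22)) + (S(62) - g)) = 1/(((126 + 1849) + 26*(-22)) + ((-17 + 62)/(16 + 62) - 1*2105)) = 1/((1975 - 572) + (45/78 - 2105)) = 1/(1403 + ((1/78)*45 - 2105)) = 1/(1403 + (15/26 - 2105)) = 1/(1403 - 54715/26) = 1/(-18237/26) = -26/18237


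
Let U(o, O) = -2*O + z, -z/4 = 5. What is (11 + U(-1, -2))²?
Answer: 25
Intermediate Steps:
z = -20 (z = -4*5 = -20)
U(o, O) = -20 - 2*O (U(o, O) = -2*O - 20 = -20 - 2*O)
(11 + U(-1, -2))² = (11 + (-20 - 2*(-2)))² = (11 + (-20 + 4))² = (11 - 16)² = (-5)² = 25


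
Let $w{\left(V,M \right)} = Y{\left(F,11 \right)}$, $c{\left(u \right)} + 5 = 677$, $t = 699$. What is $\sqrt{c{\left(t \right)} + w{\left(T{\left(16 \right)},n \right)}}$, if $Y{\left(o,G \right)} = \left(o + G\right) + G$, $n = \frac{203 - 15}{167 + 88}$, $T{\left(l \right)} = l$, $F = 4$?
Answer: $\sqrt{698} \approx 26.42$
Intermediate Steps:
$n = \frac{188}{255} \approx 0.73726$
$c{\left(u \right)} = 672$ ($c{\left(u \right)} = -5 + 677 = 672$)
$Y{\left(o,G \right)} = o + 2 G$ ($Y{\left(o,G \right)} = \left(G + o\right) + G = o + 2 G$)
$w{\left(V,M \right)} = 26$ ($w{\left(V,M \right)} = 4 + 2 \cdot 11 = 4 + 22 = 26$)
$\sqrt{c{\left(t \right)} + w{\left(T{\left(16 \right)},n \right)}} = \sqrt{672 + 26} = \sqrt{698}$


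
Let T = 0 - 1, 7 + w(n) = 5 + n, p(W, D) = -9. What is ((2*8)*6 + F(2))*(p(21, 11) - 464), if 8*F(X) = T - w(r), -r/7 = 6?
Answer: -383603/8 ≈ -47950.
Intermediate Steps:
r = -42 (r = -7*6 = -42)
w(n) = -2 + n (w(n) = -7 + (5 + n) = -2 + n)
T = -1
F(X) = 43/8 (F(X) = (-1 - (-2 - 42))/8 = (-1 - 1*(-44))/8 = (-1 + 44)/8 = (⅛)*43 = 43/8)
((2*8)*6 + F(2))*(p(21, 11) - 464) = ((2*8)*6 + 43/8)*(-9 - 464) = (16*6 + 43/8)*(-473) = (96 + 43/8)*(-473) = (811/8)*(-473) = -383603/8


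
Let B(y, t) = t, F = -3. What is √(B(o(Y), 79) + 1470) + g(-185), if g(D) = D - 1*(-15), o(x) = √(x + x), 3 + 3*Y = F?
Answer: -170 + √1549 ≈ -130.64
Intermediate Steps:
Y = -2 (Y = -1 + (⅓)*(-3) = -1 - 1 = -2)
o(x) = √2*√x (o(x) = √(2*x) = √2*√x)
g(D) = 15 + D (g(D) = D + 15 = 15 + D)
√(B(o(Y), 79) + 1470) + g(-185) = √(79 + 1470) + (15 - 185) = √1549 - 170 = -170 + √1549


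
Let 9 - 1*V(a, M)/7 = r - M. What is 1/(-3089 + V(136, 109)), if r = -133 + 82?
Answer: -1/1906 ≈ -0.00052466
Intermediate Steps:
r = -51
V(a, M) = 420 + 7*M (V(a, M) = 63 - 7*(-51 - M) = 63 + (357 + 7*M) = 420 + 7*M)
1/(-3089 + V(136, 109)) = 1/(-3089 + (420 + 7*109)) = 1/(-3089 + (420 + 763)) = 1/(-3089 + 1183) = 1/(-1906) = -1/1906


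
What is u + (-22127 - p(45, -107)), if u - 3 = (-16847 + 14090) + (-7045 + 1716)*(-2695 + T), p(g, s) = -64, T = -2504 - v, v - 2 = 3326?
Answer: 45415566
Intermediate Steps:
v = 3328 (v = 2 + 3326 = 3328)
T = -5832 (T = -2504 - 1*3328 = -2504 - 3328 = -5832)
u = 45437629 (u = 3 + ((-16847 + 14090) + (-7045 + 1716)*(-2695 - 5832)) = 3 + (-2757 - 5329*(-8527)) = 3 + (-2757 + 45440383) = 3 + 45437626 = 45437629)
u + (-22127 - p(45, -107)) = 45437629 + (-22127 - 1*(-64)) = 45437629 + (-22127 + 64) = 45437629 - 22063 = 45415566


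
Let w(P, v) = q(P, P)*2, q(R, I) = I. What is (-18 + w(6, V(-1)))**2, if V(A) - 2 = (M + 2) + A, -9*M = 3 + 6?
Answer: 36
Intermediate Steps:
M = -1 (M = -(3 + 6)/9 = -1/9*9 = -1)
V(A) = 3 + A (V(A) = 2 + ((-1 + 2) + A) = 2 + (1 + A) = 3 + A)
w(P, v) = 2*P (w(P, v) = P*2 = 2*P)
(-18 + w(6, V(-1)))**2 = (-18 + 2*6)**2 = (-18 + 12)**2 = (-6)**2 = 36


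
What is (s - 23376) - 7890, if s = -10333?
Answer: -41599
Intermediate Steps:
(s - 23376) - 7890 = (-10333 - 23376) - 7890 = -33709 - 7890 = -41599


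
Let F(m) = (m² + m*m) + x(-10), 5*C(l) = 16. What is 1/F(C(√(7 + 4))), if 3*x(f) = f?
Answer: 75/1286 ≈ 0.058320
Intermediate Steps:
x(f) = f/3
C(l) = 16/5 (C(l) = (⅕)*16 = 16/5)
F(m) = -10/3 + 2*m² (F(m) = (m² + m*m) + (⅓)*(-10) = (m² + m²) - 10/3 = 2*m² - 10/3 = -10/3 + 2*m²)
1/F(C(√(7 + 4))) = 1/(-10/3 + 2*(16/5)²) = 1/(-10/3 + 2*(256/25)) = 1/(-10/3 + 512/25) = 1/(1286/75) = 75/1286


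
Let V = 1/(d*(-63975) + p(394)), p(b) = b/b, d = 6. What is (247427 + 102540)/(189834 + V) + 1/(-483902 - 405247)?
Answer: 119443298342260402/64790145727853685 ≈ 1.8435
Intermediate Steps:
p(b) = 1
V = -1/383849 (V = 1/(6*(-63975) + 1) = 1/(-383850 + 1) = 1/(-383849) = -1/383849 ≈ -2.6052e-6)
(247427 + 102540)/(189834 + V) + 1/(-483902 - 405247) = (247427 + 102540)/(189834 - 1/383849) + 1/(-483902 - 405247) = 349967/(72867591065/383849) + 1/(-889149) = 349967*(383849/72867591065) - 1/889149 = 134334482983/72867591065 - 1/889149 = 119443298342260402/64790145727853685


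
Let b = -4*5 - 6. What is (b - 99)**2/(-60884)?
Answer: -15625/60884 ≈ -0.25664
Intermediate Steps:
b = -26 (b = -20 - 6 = -26)
(b - 99)**2/(-60884) = (-26 - 99)**2/(-60884) = (-125)**2*(-1/60884) = 15625*(-1/60884) = -15625/60884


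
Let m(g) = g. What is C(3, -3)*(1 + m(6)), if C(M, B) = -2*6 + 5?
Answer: -49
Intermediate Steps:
C(M, B) = -7 (C(M, B) = -12 + 5 = -7)
C(3, -3)*(1 + m(6)) = -7*(1 + 6) = -7*7 = -49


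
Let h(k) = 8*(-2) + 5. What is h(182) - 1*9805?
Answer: -9816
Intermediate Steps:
h(k) = -11 (h(k) = -16 + 5 = -11)
h(182) - 1*9805 = -11 - 1*9805 = -11 - 9805 = -9816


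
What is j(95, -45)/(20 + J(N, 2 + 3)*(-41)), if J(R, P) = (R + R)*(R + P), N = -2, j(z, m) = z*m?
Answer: -4275/512 ≈ -8.3496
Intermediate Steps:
j(z, m) = m*z
J(R, P) = 2*R*(P + R) (J(R, P) = (2*R)*(P + R) = 2*R*(P + R))
j(95, -45)/(20 + J(N, 2 + 3)*(-41)) = (-45*95)/(20 + (2*(-2)*((2 + 3) - 2))*(-41)) = -4275/(20 + (2*(-2)*(5 - 2))*(-41)) = -4275/(20 + (2*(-2)*3)*(-41)) = -4275/(20 - 12*(-41)) = -4275/(20 + 492) = -4275/512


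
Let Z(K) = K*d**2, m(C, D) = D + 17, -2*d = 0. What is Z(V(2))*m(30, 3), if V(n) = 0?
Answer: 0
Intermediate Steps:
d = 0 (d = -1/2*0 = 0)
m(C, D) = 17 + D
Z(K) = 0 (Z(K) = K*0**2 = K*0 = 0)
Z(V(2))*m(30, 3) = 0*(17 + 3) = 0*20 = 0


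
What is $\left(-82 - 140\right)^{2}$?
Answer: $49284$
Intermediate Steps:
$\left(-82 - 140\right)^{2} = \left(-222\right)^{2} = 49284$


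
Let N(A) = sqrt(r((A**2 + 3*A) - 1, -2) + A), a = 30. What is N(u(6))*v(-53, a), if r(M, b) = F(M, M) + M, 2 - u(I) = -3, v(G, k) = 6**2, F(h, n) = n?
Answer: 36*sqrt(83) ≈ 327.98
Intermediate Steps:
v(G, k) = 36
u(I) = 5 (u(I) = 2 - 1*(-3) = 2 + 3 = 5)
r(M, b) = 2*M (r(M, b) = M + M = 2*M)
N(A) = sqrt(-2 + 2*A**2 + 7*A) (N(A) = sqrt(2*((A**2 + 3*A) - 1) + A) = sqrt(2*(-1 + A**2 + 3*A) + A) = sqrt((-2 + 2*A**2 + 6*A) + A) = sqrt(-2 + 2*A**2 + 7*A))
N(u(6))*v(-53, a) = sqrt(-2 + 2*5**2 + 7*5)*36 = sqrt(-2 + 2*25 + 35)*36 = sqrt(-2 + 50 + 35)*36 = sqrt(83)*36 = 36*sqrt(83)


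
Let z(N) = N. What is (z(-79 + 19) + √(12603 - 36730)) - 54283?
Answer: -54343 + I*√24127 ≈ -54343.0 + 155.33*I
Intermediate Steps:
(z(-79 + 19) + √(12603 - 36730)) - 54283 = ((-79 + 19) + √(12603 - 36730)) - 54283 = (-60 + √(-24127)) - 54283 = (-60 + I*√24127) - 54283 = -54343 + I*√24127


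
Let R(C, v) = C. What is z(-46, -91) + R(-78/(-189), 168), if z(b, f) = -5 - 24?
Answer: -1801/63 ≈ -28.587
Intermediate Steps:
z(b, f) = -29
z(-46, -91) + R(-78/(-189), 168) = -29 - 78/(-189) = -29 - 78*(-1/189) = -29 + 26/63 = -1801/63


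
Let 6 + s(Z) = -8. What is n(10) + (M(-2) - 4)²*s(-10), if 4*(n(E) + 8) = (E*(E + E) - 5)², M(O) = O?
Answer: 35977/4 ≈ 8994.3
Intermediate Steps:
s(Z) = -14 (s(Z) = -6 - 8 = -14)
n(E) = -8 + (-5 + 2*E²)²/4 (n(E) = -8 + (E*(E + E) - 5)²/4 = -8 + (E*(2*E) - 5)²/4 = -8 + (2*E² - 5)²/4 = -8 + (-5 + 2*E²)²/4)
n(10) + (M(-2) - 4)²*s(-10) = (-8 + (-5 + 2*10²)²/4) + (-2 - 4)²*(-14) = (-8 + (-5 + 2*100)²/4) + (-6)²*(-14) = (-8 + (-5 + 200)²/4) + 36*(-14) = (-8 + (¼)*195²) - 504 = (-8 + (¼)*38025) - 504 = (-8 + 38025/4) - 504 = 37993/4 - 504 = 35977/4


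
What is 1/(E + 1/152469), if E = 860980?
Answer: 152469/131272759621 ≈ 1.1615e-6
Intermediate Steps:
1/(E + 1/152469) = 1/(860980 + 1/152469) = 1/(131272759621/152469) = 152469/131272759621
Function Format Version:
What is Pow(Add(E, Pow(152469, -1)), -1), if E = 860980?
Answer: Rational(152469, 131272759621) ≈ 1.1615e-6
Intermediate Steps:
Pow(Add(E, Pow(152469, -1)), -1) = Pow(Add(860980, Pow(152469, -1)), -1) = Pow(Add(860980, Rational(1, 152469)), -1) = Pow(Rational(131272759621, 152469), -1) = Rational(152469, 131272759621)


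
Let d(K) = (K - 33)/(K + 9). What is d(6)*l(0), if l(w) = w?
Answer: 0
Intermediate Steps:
d(K) = (-33 + K)/(9 + K)
d(6)*l(0) = ((-33 + 6)/(9 + 6))*0 = (-27/15)*0 = ((1/15)*(-27))*0 = -9/5*0 = 0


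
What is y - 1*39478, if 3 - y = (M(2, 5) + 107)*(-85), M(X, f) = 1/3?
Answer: -91055/3 ≈ -30352.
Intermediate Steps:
M(X, f) = ⅓
y = 27379/3 (y = 3 - (⅓ + 107)*(-85) = 3 - 322*(-85)/3 = 3 - 1*(-27370/3) = 3 + 27370/3 = 27379/3 ≈ 9126.3)
y - 1*39478 = 27379/3 - 1*39478 = 27379/3 - 39478 = -91055/3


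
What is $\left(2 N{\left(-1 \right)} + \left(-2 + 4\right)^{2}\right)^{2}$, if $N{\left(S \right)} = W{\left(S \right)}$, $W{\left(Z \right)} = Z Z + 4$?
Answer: $196$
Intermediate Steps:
$W{\left(Z \right)} = 4 + Z^{2}$ ($W{\left(Z \right)} = Z^{2} + 4 = 4 + Z^{2}$)
$N{\left(S \right)} = 4 + S^{2}$
$\left(2 N{\left(-1 \right)} + \left(-2 + 4\right)^{2}\right)^{2} = \left(2 \left(4 + \left(-1\right)^{2}\right) + \left(-2 + 4\right)^{2}\right)^{2} = \left(2 \left(4 + 1\right) + 2^{2}\right)^{2} = \left(2 \cdot 5 + 4\right)^{2} = \left(10 + 4\right)^{2} = 14^{2} = 196$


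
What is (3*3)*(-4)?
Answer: -36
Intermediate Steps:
(3*3)*(-4) = 9*(-4) = -36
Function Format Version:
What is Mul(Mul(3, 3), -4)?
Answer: -36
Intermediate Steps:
Mul(Mul(3, 3), -4) = Mul(9, -4) = -36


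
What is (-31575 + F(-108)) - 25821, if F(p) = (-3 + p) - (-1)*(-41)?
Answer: -57548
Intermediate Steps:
F(p) = -44 + p (F(p) = (-3 + p) - 1*41 = (-3 + p) - 41 = -44 + p)
(-31575 + F(-108)) - 25821 = (-31575 + (-44 - 108)) - 25821 = (-31575 - 152) - 25821 = -31727 - 25821 = -57548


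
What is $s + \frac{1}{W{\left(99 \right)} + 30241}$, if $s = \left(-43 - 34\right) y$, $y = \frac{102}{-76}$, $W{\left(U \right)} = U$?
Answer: $\frac{59572609}{576460} \approx 103.34$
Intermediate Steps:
$y = - \frac{51}{38}$ ($y = 102 \left(- \frac{1}{76}\right) = - \frac{51}{38} \approx -1.3421$)
$s = \frac{3927}{38}$ ($s = \left(-43 - 34\right) \left(- \frac{51}{38}\right) = \left(-77\right) \left(- \frac{51}{38}\right) = \frac{3927}{38} \approx 103.34$)
$s + \frac{1}{W{\left(99 \right)} + 30241} = \frac{3927}{38} + \frac{1}{99 + 30241} = \frac{3927}{38} + \frac{1}{30340} = \frac{59572609}{576460}$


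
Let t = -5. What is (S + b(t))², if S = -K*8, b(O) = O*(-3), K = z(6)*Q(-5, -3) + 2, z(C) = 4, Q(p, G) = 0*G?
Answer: 1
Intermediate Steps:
Q(p, G) = 0
K = 2 (K = 4*0 + 2 = 0 + 2 = 2)
b(O) = -3*O
S = -16 (S = -1*2*8 = -2*8 = -16)
(S + b(t))² = (-16 - 3*(-5))² = (-16 + 15)² = (-1)² = 1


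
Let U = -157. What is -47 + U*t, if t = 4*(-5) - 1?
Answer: 3250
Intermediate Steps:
t = -21 (t = -20 - 1 = -21)
-47 + U*t = -47 - 157*(-21) = -47 + 3297 = 3250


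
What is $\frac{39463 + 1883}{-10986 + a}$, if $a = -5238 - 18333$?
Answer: $- \frac{13782}{11519} \approx -1.1965$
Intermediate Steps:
$a = -23571$ ($a = -5238 - 18333 = -23571$)
$\frac{39463 + 1883}{-10986 + a} = \frac{39463 + 1883}{-10986 - 23571} = \frac{41346}{-34557} = 41346 \left(- \frac{1}{34557}\right) = - \frac{13782}{11519}$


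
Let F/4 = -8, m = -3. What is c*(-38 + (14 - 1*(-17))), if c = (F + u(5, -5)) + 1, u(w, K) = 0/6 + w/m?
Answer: 686/3 ≈ 228.67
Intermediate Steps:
u(w, K) = -w/3 (u(w, K) = 0/6 + w/(-3) = 0*(1/6) + w*(-1/3) = 0 - w/3 = -w/3)
F = -32 (F = 4*(-8) = -32)
c = -98/3 (c = (-32 - 1/3*5) + 1 = (-32 - 5/3) + 1 = -101/3 + 1 = -98/3 ≈ -32.667)
c*(-38 + (14 - 1*(-17))) = -98*(-38 + (14 - 1*(-17)))/3 = -98*(-38 + (14 + 17))/3 = -98*(-38 + 31)/3 = -98/3*(-7) = 686/3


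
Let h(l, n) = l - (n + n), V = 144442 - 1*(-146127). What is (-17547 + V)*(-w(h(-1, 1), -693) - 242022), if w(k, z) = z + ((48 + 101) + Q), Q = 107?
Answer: -65958019870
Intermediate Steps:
V = 290569 (V = 144442 + 146127 = 290569)
h(l, n) = l - 2*n
w(k, z) = 256 + z (w(k, z) = z + ((48 + 101) + 107) = z + (149 + 107) = z + 256 = 256 + z)
(-17547 + V)*(-w(h(-1, 1), -693) - 242022) = (-17547 + 290569)*(-(256 - 693) - 242022) = 273022*(-1*(-437) - 242022) = 273022*(437 - 242022) = 273022*(-241585) = -65958019870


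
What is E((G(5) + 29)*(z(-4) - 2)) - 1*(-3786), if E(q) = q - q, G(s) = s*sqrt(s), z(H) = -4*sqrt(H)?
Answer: 3786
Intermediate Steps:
G(s) = s**(3/2)
E(q) = 0
E((G(5) + 29)*(z(-4) - 2)) - 1*(-3786) = 0 - 1*(-3786) = 0 + 3786 = 3786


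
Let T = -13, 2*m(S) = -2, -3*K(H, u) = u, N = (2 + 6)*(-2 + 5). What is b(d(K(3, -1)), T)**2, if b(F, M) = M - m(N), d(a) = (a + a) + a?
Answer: 144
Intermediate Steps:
N = 24 (N = 8*3 = 24)
K(H, u) = -u/3
d(a) = 3*a (d(a) = 2*a + a = 3*a)
m(S) = -1 (m(S) = (1/2)*(-2) = -1)
b(F, M) = 1 + M (b(F, M) = M - 1*(-1) = M + 1 = 1 + M)
b(d(K(3, -1)), T)**2 = (1 - 13)**2 = (-12)**2 = 144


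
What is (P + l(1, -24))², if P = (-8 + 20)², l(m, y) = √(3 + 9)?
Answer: 20748 + 576*√3 ≈ 21746.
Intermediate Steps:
l(m, y) = 2*√3 (l(m, y) = √12 = 2*√3)
P = 144 (P = 12² = 144)
(P + l(1, -24))² = (144 + 2*√3)²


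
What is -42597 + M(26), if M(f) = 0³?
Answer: -42597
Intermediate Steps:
M(f) = 0
-42597 + M(26) = -42597 + 0 = -42597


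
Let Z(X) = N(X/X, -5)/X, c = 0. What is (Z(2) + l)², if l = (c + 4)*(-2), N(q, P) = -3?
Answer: 361/4 ≈ 90.250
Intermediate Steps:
Z(X) = -3/X
l = -8 (l = (0 + 4)*(-2) = 4*(-2) = -8)
(Z(2) + l)² = (-3/2 - 8)² = (-19/2)² = 361/4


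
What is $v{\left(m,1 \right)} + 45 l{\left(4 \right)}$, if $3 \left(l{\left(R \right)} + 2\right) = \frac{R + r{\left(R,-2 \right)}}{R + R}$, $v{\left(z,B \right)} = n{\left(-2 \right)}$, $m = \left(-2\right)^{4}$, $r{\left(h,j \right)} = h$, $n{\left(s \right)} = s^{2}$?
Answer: $-71$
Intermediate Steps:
$m = 16$
$v{\left(z,B \right)} = 4$ ($v{\left(z,B \right)} = \left(-2\right)^{2} = 4$)
$l{\left(R \right)} = - \frac{5}{3}$ ($l{\left(R \right)} = -2 + \frac{\left(R + R\right) \frac{1}{R + R}}{3} = -2 + \frac{2 R \frac{1}{2 R}}{3} = -2 + \frac{1}{3} \cdot 1 = -2 + \frac{1}{3} = - \frac{5}{3}$)
$v{\left(m,1 \right)} + 45 l{\left(4 \right)} = 4 + 45 \left(- \frac{5}{3}\right) = 4 - 75 = -71$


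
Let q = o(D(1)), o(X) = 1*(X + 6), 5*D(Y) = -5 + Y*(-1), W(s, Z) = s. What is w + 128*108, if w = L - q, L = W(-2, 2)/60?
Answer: 82915/6 ≈ 13819.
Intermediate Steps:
D(Y) = -1 - Y/5 (D(Y) = (-5 + Y*(-1))/5 = (-5 - Y)/5 = -1 - Y/5)
o(X) = 6 + X (o(X) = 1*(6 + X) = 6 + X)
q = 24/5 (q = 6 + (-1 - ⅕*1) = 6 + (-1 - ⅕) = 6 - 6/5 = 24/5 ≈ 4.8000)
L = -1/30 (L = -2/60 = -2*1/60 = -1/30 ≈ -0.033333)
w = -29/6 (w = -1/30 - 1*24/5 = -1/30 - 24/5 = -29/6 ≈ -4.8333)
w + 128*108 = -29/6 + 128*108 = -29/6 + 13824 = 82915/6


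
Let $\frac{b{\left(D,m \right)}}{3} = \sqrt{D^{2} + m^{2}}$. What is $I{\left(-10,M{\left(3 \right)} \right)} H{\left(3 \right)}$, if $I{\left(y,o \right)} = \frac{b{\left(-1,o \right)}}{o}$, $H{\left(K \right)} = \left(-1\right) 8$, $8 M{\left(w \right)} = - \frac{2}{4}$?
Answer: $24 \sqrt{257} \approx 384.75$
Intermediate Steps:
$M{\left(w \right)} = - \frac{1}{16}$ ($M{\left(w \right)} = \frac{\left(-2\right) \frac{1}{4}}{8} = \frac{1}{8} \left(- \frac{1}{2}\right) = - \frac{1}{16}$)
$b{\left(D,m \right)} = 3 \sqrt{D^{2} + m^{2}}$
$H{\left(K \right)} = -8$
$I{\left(y,o \right)} = \frac{3 \sqrt{1 + o^{2}}}{o}$ ($I{\left(y,o \right)} = \frac{3 \sqrt{\left(-1\right)^{2} + o^{2}}}{o} = \frac{3 \sqrt{1 + o^{2}}}{o}$)
$I{\left(-10,M{\left(3 \right)} \right)} H{\left(3 \right)} = \frac{3 \sqrt{1 + \left(- \frac{1}{16}\right)^{2}}}{- \frac{1}{16}} \left(-8\right) = 3 \left(-16\right) \sqrt{1 + \frac{1}{256}} \left(-8\right) = 3 \left(-16\right) \sqrt{\frac{257}{256}} \left(-8\right) = 3 \left(-16\right) \frac{\sqrt{257}}{16} \left(-8\right) = - 3 \sqrt{257} \left(-8\right) = 24 \sqrt{257}$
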